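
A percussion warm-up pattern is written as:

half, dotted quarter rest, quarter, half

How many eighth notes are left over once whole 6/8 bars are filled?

1

One bar of 6/8 = 6 eighth notes.
Each duration in eighth notes: half = 4; dotted quarter rest = 3; quarter = 2; half = 4.
Altogether 4 + 3 + 2 + 4 = 13.
13 ÷ 6 = 2 complete bars with 1 eighth note remaining.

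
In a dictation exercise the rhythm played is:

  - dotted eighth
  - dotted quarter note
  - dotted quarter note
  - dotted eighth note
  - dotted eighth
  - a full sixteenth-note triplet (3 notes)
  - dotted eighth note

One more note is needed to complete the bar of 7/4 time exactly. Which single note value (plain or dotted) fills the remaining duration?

eighth note

The bar of 7/4 = 28 sixteenth notes.
Working in sixteenth notes: dotted eighth = 3; dotted quarter note = 6; dotted quarter note = 6; dotted eighth note = 3; dotted eighth = 3; a full sixteenth-note triplet (3 notes) (three triplet sixteenths span one eighth) = 2; dotted eighth note = 3.
Total: 3 + 6 + 6 + 3 + 3 + 2 + 3 = 26.
Remaining: 28 − 26 = 2 sixteenth notes, which is a eighth note.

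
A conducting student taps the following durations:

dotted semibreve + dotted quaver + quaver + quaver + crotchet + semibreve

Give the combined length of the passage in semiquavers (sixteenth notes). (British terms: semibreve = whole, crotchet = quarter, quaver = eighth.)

Each duration in sixteenth notes: dotted semibreve = 24; dotted quaver = 3; quaver = 2; quaver = 2; crotchet = 4; semibreve = 16.
Total: 24 + 3 + 2 + 2 + 4 + 16 = 51 sixteenth notes.

51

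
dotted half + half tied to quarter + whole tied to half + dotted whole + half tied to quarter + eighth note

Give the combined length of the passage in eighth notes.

43

Convert each value to eighth notes: dotted half = 6; half tied to quarter (half + quarter) = 6; whole tied to half (whole + half) = 12; dotted whole = 12; half tied to quarter (half + quarter) = 6; eighth note = 1.
Altogether 6 + 6 + 12 + 12 + 6 + 1 = 43 eighth notes.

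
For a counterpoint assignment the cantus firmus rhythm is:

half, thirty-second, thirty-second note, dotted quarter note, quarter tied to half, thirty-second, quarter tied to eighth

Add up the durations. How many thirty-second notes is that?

67

Express everything in thirty-second notes: half = 16; thirty-second = 1; thirty-second note = 1; dotted quarter note = 12; quarter tied to half (quarter + half) = 24; thirty-second = 1; quarter tied to eighth (quarter + eighth) = 12.
Sum: 16 + 1 + 1 + 12 + 24 + 1 + 12 = 67 thirty-second notes.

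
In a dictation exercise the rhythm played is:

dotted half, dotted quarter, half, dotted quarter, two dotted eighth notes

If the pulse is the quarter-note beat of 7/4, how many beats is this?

One quarter-note beat = 4 sixteenth notes.
In sixteenth notes: dotted half = 12; dotted quarter = 6; half = 8; dotted quarter = 6; dotted eighth note = 3; dotted eighth note = 3.
Altogether 12 + 6 + 8 + 6 + 3 + 3 = 38.
38 ÷ 4 = 9.5 beats.

9.5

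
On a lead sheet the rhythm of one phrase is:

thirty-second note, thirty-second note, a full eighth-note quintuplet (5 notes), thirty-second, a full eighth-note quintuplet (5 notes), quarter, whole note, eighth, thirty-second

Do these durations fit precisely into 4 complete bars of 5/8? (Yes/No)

One bar of 5/8 = 20 thirty-second notes, so 4 bars = 80.
Convert each value to thirty-second notes: thirty-second note = 1; thirty-second note = 1; a full eighth-note quintuplet (5 notes) (five quintuplet eighths span one half) = 16; thirty-second = 1; a full eighth-note quintuplet (5 notes) (five quintuplet eighths span one half) = 16; quarter = 8; whole note = 32; eighth = 4; thirty-second = 1.
Total: 1 + 1 + 16 + 1 + 16 + 8 + 32 + 4 + 1 = 80.
80 equals 80, so the answer is Yes.

Yes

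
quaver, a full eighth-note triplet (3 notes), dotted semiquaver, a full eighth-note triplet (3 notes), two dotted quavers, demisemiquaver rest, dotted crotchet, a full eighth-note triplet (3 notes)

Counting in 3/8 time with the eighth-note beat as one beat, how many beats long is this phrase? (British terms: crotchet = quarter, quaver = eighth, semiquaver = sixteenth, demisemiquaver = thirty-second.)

14

One eighth-note beat = 4 thirty-second notes.
Express everything in thirty-second notes: quaver = 4; a full eighth-note triplet (3 notes) (three triplet eighths span one quarter) = 8; dotted semiquaver = 3; a full eighth-note triplet (3 notes) (three triplet eighths span one quarter) = 8; dotted quaver = 6; dotted quaver = 6; demisemiquaver rest = 1; dotted crotchet = 12; a full eighth-note triplet (3 notes) (three triplet eighths span one quarter) = 8.
Altogether 4 + 8 + 3 + 8 + 6 + 6 + 1 + 12 + 8 = 56.
56 ÷ 4 = 14 beats.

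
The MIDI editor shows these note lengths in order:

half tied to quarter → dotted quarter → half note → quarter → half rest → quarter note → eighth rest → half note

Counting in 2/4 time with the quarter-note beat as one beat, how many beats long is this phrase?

One quarter-note beat = 2 eighth notes.
Express everything in eighth notes: half tied to quarter (half + quarter) = 6; dotted quarter = 3; half note = 4; quarter = 2; half rest = 4; quarter note = 2; eighth rest = 1; half note = 4.
Altogether 6 + 3 + 4 + 2 + 4 + 2 + 1 + 4 = 26.
26 ÷ 2 = 13 beats.

13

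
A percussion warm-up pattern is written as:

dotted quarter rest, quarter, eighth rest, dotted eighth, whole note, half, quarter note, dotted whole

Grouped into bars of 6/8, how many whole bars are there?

5

One bar of 6/8 = 12 sixteenth notes.
Each duration in sixteenth notes: dotted quarter rest = 6; quarter = 4; eighth rest = 2; dotted eighth = 3; whole note = 16; half = 8; quarter note = 4; dotted whole = 24.
Total: 6 + 4 + 2 + 3 + 16 + 8 + 4 + 24 = 67.
67 ÷ 12 = 5 complete bars with 7 left over.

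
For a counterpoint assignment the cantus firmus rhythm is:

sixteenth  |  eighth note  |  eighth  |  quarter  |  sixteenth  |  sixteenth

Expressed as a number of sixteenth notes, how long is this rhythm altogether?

Express everything in sixteenth notes: sixteenth = 1; eighth note = 2; eighth = 2; quarter = 4; sixteenth = 1; sixteenth = 1.
Altogether 1 + 2 + 2 + 4 + 1 + 1 = 11 sixteenth notes.

11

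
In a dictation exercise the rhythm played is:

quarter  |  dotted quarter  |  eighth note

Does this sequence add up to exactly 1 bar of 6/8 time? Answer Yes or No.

One bar of 6/8 = 6 eighth notes.
In eighth notes: quarter = 2; dotted quarter = 3; eighth note = 1.
Total: 2 + 3 + 1 = 6.
6 equals 6, so the answer is Yes.

Yes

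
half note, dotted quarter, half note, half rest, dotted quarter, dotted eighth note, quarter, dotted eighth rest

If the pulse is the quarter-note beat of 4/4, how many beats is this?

11.5

One quarter-note beat = 4 sixteenth notes.
Convert each value to sixteenth notes: half note = 8; dotted quarter = 6; half note = 8; half rest = 8; dotted quarter = 6; dotted eighth note = 3; quarter = 4; dotted eighth rest = 3.
Sum: 8 + 6 + 8 + 8 + 6 + 3 + 4 + 3 = 46.
46 ÷ 4 = 11.5 beats.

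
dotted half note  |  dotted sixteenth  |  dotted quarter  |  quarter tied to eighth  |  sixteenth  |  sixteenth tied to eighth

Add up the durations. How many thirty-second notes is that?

59

Working in thirty-second notes: dotted half note = 24; dotted sixteenth = 3; dotted quarter = 12; quarter tied to eighth (quarter + eighth) = 12; sixteenth = 2; sixteenth tied to eighth (sixteenth + eighth) = 6.
Total: 24 + 3 + 12 + 12 + 2 + 6 = 59 thirty-second notes.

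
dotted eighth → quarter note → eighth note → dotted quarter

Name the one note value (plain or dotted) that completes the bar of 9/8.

dotted eighth note

The bar of 9/8 = 18 sixteenth notes.
Convert each value to sixteenth notes: dotted eighth = 3; quarter note = 4; eighth note = 2; dotted quarter = 6.
Altogether 3 + 4 + 2 + 6 = 15.
Remaining: 18 − 15 = 3 sixteenth notes, which is a dotted eighth note.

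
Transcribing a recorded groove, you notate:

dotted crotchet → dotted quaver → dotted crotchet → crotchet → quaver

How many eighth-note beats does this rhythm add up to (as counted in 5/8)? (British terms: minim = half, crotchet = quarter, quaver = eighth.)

10.5

One eighth-note beat = 2 sixteenth notes.
Each duration in sixteenth notes: dotted crotchet = 6; dotted quaver = 3; dotted crotchet = 6; crotchet = 4; quaver = 2.
Adding: 6 + 3 + 6 + 4 + 2 = 21.
21 ÷ 2 = 10.5 beats.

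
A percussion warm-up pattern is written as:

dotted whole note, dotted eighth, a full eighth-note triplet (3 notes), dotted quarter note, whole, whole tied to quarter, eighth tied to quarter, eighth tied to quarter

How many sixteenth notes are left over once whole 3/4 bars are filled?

1

One bar of 3/4 = 12 sixteenth notes.
Convert each value to sixteenth notes: dotted whole note = 24; dotted eighth = 3; a full eighth-note triplet (3 notes) (three triplet eighths span one quarter) = 4; dotted quarter note = 6; whole = 16; whole tied to quarter (whole + quarter) = 20; eighth tied to quarter (eighth + quarter) = 6; eighth tied to quarter (eighth + quarter) = 6.
Sum: 24 + 3 + 4 + 6 + 16 + 20 + 6 + 6 = 85.
85 ÷ 12 = 7 complete bars with 1 sixteenth note remaining.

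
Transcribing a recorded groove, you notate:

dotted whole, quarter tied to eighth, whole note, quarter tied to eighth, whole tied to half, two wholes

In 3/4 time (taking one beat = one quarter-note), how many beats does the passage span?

27

One quarter-note beat = 2 eighth notes.
Working in eighth notes: dotted whole = 12; quarter tied to eighth (quarter + eighth) = 3; whole note = 8; quarter tied to eighth (quarter + eighth) = 3; whole tied to half (whole + half) = 12; whole = 8; whole = 8.
Adding: 12 + 3 + 8 + 3 + 12 + 8 + 8 = 54.
54 ÷ 2 = 27 beats.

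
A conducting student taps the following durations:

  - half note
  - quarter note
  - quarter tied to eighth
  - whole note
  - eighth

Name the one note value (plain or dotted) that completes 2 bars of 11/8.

2 bars of 11/8 = 22 eighth notes.
Each duration in eighth notes: half note = 4; quarter note = 2; quarter tied to eighth (quarter + eighth) = 3; whole note = 8; eighth = 1.
Altogether 4 + 2 + 3 + 8 + 1 = 18.
Remaining: 22 − 18 = 4 eighth notes, which is a half note.

half note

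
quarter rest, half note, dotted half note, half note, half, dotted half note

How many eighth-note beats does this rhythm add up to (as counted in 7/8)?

26

One eighth-note beat = 2 sixteenth notes.
Express everything in sixteenth notes: quarter rest = 4; half note = 8; dotted half note = 12; half note = 8; half = 8; dotted half note = 12.
Total: 4 + 8 + 12 + 8 + 8 + 12 = 52.
52 ÷ 2 = 26 beats.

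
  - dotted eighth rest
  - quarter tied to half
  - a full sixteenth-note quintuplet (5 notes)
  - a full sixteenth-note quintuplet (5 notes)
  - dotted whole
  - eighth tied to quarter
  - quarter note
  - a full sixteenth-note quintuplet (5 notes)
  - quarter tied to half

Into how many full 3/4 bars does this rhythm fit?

6

One bar of 3/4 = 12 sixteenth notes.
Convert each value to sixteenth notes: dotted eighth rest = 3; quarter tied to half (quarter + half) = 12; a full sixteenth-note quintuplet (5 notes) (five quintuplet sixteenths span one quarter) = 4; a full sixteenth-note quintuplet (5 notes) (five quintuplet sixteenths span one quarter) = 4; dotted whole = 24; eighth tied to quarter (eighth + quarter) = 6; quarter note = 4; a full sixteenth-note quintuplet (5 notes) (five quintuplet sixteenths span one quarter) = 4; quarter tied to half (quarter + half) = 12.
Adding: 3 + 12 + 4 + 4 + 24 + 6 + 4 + 4 + 12 = 73.
73 ÷ 12 = 6 complete bars with 1 left over.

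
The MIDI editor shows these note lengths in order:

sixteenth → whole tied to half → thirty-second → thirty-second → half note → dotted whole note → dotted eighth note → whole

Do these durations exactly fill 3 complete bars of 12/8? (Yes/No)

One bar of 12/8 = 48 thirty-second notes, so 3 bars = 144.
Express everything in thirty-second notes: sixteenth = 2; whole tied to half (whole + half) = 48; thirty-second = 1; thirty-second = 1; half note = 16; dotted whole note = 48; dotted eighth note = 6; whole = 32.
Adding: 2 + 48 + 1 + 1 + 16 + 48 + 6 + 32 = 154.
154 exceeds 144, so the answer is No.

No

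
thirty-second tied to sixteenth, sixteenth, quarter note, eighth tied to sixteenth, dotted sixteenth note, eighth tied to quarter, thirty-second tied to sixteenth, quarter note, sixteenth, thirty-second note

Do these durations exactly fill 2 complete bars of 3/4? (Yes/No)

One bar of 3/4 = 24 thirty-second notes, so 2 bars = 48.
Working in thirty-second notes: thirty-second tied to sixteenth (thirty-second + sixteenth) = 3; sixteenth = 2; quarter note = 8; eighth tied to sixteenth (eighth + sixteenth) = 6; dotted sixteenth note = 3; eighth tied to quarter (eighth + quarter) = 12; thirty-second tied to sixteenth (thirty-second + sixteenth) = 3; quarter note = 8; sixteenth = 2; thirty-second note = 1.
Adding: 3 + 2 + 8 + 6 + 3 + 12 + 3 + 8 + 2 + 1 = 48.
48 equals 48, so the answer is Yes.

Yes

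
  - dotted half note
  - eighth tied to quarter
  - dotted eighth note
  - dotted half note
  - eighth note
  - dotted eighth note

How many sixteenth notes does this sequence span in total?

Express everything in sixteenth notes: dotted half note = 12; eighth tied to quarter (eighth + quarter) = 6; dotted eighth note = 3; dotted half note = 12; eighth note = 2; dotted eighth note = 3.
Altogether 12 + 6 + 3 + 12 + 2 + 3 = 38 sixteenth notes.

38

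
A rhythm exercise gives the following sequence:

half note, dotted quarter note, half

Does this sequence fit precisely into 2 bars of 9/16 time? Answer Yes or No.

No

One bar of 9/16 = 9 sixteenth notes, so 2 bars = 18.
Each duration in sixteenth notes: half note = 8; dotted quarter note = 6; half = 8.
Adding: 8 + 6 + 8 = 22.
22 exceeds 18, so the answer is No.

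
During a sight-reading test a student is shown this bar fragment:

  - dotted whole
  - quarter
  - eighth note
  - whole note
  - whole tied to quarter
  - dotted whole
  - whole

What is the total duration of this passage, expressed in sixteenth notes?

106

In sixteenth notes: dotted whole = 24; quarter = 4; eighth note = 2; whole note = 16; whole tied to quarter (whole + quarter) = 20; dotted whole = 24; whole = 16.
Altogether 24 + 4 + 2 + 16 + 20 + 24 + 16 = 106 sixteenth notes.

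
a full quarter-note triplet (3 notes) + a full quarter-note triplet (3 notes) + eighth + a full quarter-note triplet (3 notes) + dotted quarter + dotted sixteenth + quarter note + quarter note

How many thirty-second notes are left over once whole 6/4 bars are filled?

One bar of 6/4 = 48 thirty-second notes.
In thirty-second notes: a full quarter-note triplet (3 notes) (three triplet quarters span one half) = 16; a full quarter-note triplet (3 notes) (three triplet quarters span one half) = 16; eighth = 4; a full quarter-note triplet (3 notes) (three triplet quarters span one half) = 16; dotted quarter = 12; dotted sixteenth = 3; quarter note = 8; quarter note = 8.
Adding: 16 + 16 + 4 + 16 + 12 + 3 + 8 + 8 = 83.
83 ÷ 48 = 1 complete bar with 35 thirty-second notes remaining.

35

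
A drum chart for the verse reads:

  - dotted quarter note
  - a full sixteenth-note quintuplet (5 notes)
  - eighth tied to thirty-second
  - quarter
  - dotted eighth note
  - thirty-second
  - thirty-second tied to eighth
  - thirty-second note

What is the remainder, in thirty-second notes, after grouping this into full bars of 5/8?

6

One bar of 5/8 = 20 thirty-second notes.
In thirty-second notes: dotted quarter note = 12; a full sixteenth-note quintuplet (5 notes) (five quintuplet sixteenths span one quarter) = 8; eighth tied to thirty-second (eighth + thirty-second) = 5; quarter = 8; dotted eighth note = 6; thirty-second = 1; thirty-second tied to eighth (thirty-second + eighth) = 5; thirty-second note = 1.
Total: 12 + 8 + 5 + 8 + 6 + 1 + 5 + 1 = 46.
46 ÷ 20 = 2 complete bars with 6 thirty-second notes remaining.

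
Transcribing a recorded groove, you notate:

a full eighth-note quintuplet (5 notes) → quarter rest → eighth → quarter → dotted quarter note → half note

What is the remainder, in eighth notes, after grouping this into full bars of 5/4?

6

One bar of 5/4 = 10 eighth notes.
Each duration in eighth notes: a full eighth-note quintuplet (5 notes) (five quintuplet eighths span one half) = 4; quarter rest = 2; eighth = 1; quarter = 2; dotted quarter note = 3; half note = 4.
Sum: 4 + 2 + 1 + 2 + 3 + 4 = 16.
16 ÷ 10 = 1 complete bar with 6 eighth notes remaining.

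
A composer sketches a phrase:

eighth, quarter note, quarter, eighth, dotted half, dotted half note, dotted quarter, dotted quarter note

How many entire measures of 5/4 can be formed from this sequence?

One bar of 5/4 = 10 eighth notes.
Convert each value to eighth notes: eighth = 1; quarter note = 2; quarter = 2; eighth = 1; dotted half = 6; dotted half note = 6; dotted quarter = 3; dotted quarter note = 3.
Adding: 1 + 2 + 2 + 1 + 6 + 6 + 3 + 3 = 24.
24 ÷ 10 = 2 complete bars with 4 left over.

2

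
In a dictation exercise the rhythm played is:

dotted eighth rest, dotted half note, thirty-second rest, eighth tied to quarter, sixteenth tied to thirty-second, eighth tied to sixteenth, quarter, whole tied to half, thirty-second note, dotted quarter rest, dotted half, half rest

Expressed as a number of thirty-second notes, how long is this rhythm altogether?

Each duration in thirty-second notes: dotted eighth rest = 6; dotted half note = 24; thirty-second rest = 1; eighth tied to quarter (eighth + quarter) = 12; sixteenth tied to thirty-second (sixteenth + thirty-second) = 3; eighth tied to sixteenth (eighth + sixteenth) = 6; quarter = 8; whole tied to half (whole + half) = 48; thirty-second note = 1; dotted quarter rest = 12; dotted half = 24; half rest = 16.
Altogether 6 + 24 + 1 + 12 + 3 + 6 + 8 + 48 + 1 + 12 + 24 + 16 = 161 thirty-second notes.

161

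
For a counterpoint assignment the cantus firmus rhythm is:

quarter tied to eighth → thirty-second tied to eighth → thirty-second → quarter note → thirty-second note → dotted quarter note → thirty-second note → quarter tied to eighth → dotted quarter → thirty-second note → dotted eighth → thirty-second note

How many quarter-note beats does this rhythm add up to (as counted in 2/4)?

One quarter-note beat = 8 thirty-second notes.
Each duration in thirty-second notes: quarter tied to eighth (quarter + eighth) = 12; thirty-second tied to eighth (thirty-second + eighth) = 5; thirty-second = 1; quarter note = 8; thirty-second note = 1; dotted quarter note = 12; thirty-second note = 1; quarter tied to eighth (quarter + eighth) = 12; dotted quarter = 12; thirty-second note = 1; dotted eighth = 6; thirty-second note = 1.
Altogether 12 + 5 + 1 + 8 + 1 + 12 + 1 + 12 + 12 + 1 + 6 + 1 = 72.
72 ÷ 8 = 9 beats.

9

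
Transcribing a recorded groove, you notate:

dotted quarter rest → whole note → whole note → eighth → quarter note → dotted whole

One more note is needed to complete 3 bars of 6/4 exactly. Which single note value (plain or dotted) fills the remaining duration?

quarter note

3 bars of 6/4 = 36 eighth notes.
In eighth notes: dotted quarter rest = 3; whole note = 8; whole note = 8; eighth = 1; quarter note = 2; dotted whole = 12.
Altogether 3 + 8 + 8 + 1 + 2 + 12 = 34.
Remaining: 36 − 34 = 2 eighth notes, which is a quarter note.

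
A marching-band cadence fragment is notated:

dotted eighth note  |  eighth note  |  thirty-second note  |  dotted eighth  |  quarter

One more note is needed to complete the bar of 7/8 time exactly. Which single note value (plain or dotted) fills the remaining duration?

The bar of 7/8 = 28 thirty-second notes.
Each duration in thirty-second notes: dotted eighth note = 6; eighth note = 4; thirty-second note = 1; dotted eighth = 6; quarter = 8.
Total: 6 + 4 + 1 + 6 + 8 = 25.
Remaining: 28 − 25 = 3 thirty-second notes, which is a dotted sixteenth note.

dotted sixteenth note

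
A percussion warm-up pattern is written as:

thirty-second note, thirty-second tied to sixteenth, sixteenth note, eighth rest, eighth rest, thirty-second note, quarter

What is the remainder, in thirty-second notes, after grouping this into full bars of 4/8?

7

One bar of 4/8 = 16 thirty-second notes.
Each duration in thirty-second notes: thirty-second note = 1; thirty-second tied to sixteenth (thirty-second + sixteenth) = 3; sixteenth note = 2; eighth rest = 4; eighth rest = 4; thirty-second note = 1; quarter = 8.
Sum: 1 + 3 + 2 + 4 + 4 + 1 + 8 = 23.
23 ÷ 16 = 1 complete bar with 7 thirty-second notes remaining.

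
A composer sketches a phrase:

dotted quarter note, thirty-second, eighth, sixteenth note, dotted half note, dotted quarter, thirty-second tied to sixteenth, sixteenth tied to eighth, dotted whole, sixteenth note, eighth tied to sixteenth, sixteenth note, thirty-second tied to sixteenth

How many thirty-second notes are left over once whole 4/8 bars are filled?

One bar of 4/8 = 16 thirty-second notes.
Each duration in thirty-second notes: dotted quarter note = 12; thirty-second = 1; eighth = 4; sixteenth note = 2; dotted half note = 24; dotted quarter = 12; thirty-second tied to sixteenth (thirty-second + sixteenth) = 3; sixteenth tied to eighth (sixteenth + eighth) = 6; dotted whole = 48; sixteenth note = 2; eighth tied to sixteenth (eighth + sixteenth) = 6; sixteenth note = 2; thirty-second tied to sixteenth (thirty-second + sixteenth) = 3.
Sum: 12 + 1 + 4 + 2 + 24 + 12 + 3 + 6 + 48 + 2 + 6 + 2 + 3 = 125.
125 ÷ 16 = 7 complete bars with 13 thirty-second notes remaining.

13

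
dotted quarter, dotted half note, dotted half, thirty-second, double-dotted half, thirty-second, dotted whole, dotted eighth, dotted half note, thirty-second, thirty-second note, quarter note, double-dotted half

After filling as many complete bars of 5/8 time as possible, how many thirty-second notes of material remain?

One bar of 5/8 = 20 thirty-second notes.
Each duration in thirty-second notes: dotted quarter = 12; dotted half note = 24; dotted half = 24; thirty-second = 1; double-dotted half = 28; thirty-second = 1; dotted whole = 48; dotted eighth = 6; dotted half note = 24; thirty-second = 1; thirty-second note = 1; quarter note = 8; double-dotted half = 28.
Altogether 12 + 24 + 24 + 1 + 28 + 1 + 48 + 6 + 24 + 1 + 1 + 8 + 28 = 206.
206 ÷ 20 = 10 complete bars with 6 thirty-second notes remaining.

6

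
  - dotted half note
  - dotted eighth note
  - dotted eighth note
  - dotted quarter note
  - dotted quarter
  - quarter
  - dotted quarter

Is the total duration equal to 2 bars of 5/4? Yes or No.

Yes

One bar of 5/4 = 20 sixteenth notes, so 2 bars = 40.
Express everything in sixteenth notes: dotted half note = 12; dotted eighth note = 3; dotted eighth note = 3; dotted quarter note = 6; dotted quarter = 6; quarter = 4; dotted quarter = 6.
Adding: 12 + 3 + 3 + 6 + 6 + 4 + 6 = 40.
40 equals 40, so the answer is Yes.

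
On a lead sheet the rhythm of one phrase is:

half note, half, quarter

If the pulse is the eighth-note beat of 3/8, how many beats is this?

One eighth-note beat = 2 sixteenth notes.
In sixteenth notes: half note = 8; half = 8; quarter = 4.
Adding: 8 + 8 + 4 = 20.
20 ÷ 2 = 10 beats.

10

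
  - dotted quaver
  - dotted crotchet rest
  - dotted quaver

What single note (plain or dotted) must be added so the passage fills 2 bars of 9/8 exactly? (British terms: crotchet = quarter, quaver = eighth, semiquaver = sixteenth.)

2 bars of 9/8 = 36 sixteenth notes.
In sixteenth notes: dotted quaver = 3; dotted crotchet rest = 6; dotted quaver = 3.
Total: 3 + 6 + 3 = 12.
Remaining: 36 − 12 = 24 sixteenth notes, which is a dotted whole note.

dotted whole note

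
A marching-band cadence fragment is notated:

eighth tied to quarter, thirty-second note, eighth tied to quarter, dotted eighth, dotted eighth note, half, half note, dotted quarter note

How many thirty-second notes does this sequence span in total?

Convert each value to thirty-second notes: eighth tied to quarter (eighth + quarter) = 12; thirty-second note = 1; eighth tied to quarter (eighth + quarter) = 12; dotted eighth = 6; dotted eighth note = 6; half = 16; half note = 16; dotted quarter note = 12.
Adding: 12 + 1 + 12 + 6 + 6 + 16 + 16 + 12 = 81 thirty-second notes.

81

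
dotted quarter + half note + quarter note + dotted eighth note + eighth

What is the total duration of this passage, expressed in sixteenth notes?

In sixteenth notes: dotted quarter = 6; half note = 8; quarter note = 4; dotted eighth note = 3; eighth = 2.
Total: 6 + 8 + 4 + 3 + 2 = 23 sixteenth notes.

23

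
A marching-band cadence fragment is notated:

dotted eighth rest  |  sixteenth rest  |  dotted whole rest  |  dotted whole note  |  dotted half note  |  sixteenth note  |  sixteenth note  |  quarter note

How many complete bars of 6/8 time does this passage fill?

5

One bar of 6/8 = 12 sixteenth notes.
Express everything in sixteenth notes: dotted eighth rest = 3; sixteenth rest = 1; dotted whole rest = 24; dotted whole note = 24; dotted half note = 12; sixteenth note = 1; sixteenth note = 1; quarter note = 4.
Adding: 3 + 1 + 24 + 24 + 12 + 1 + 1 + 4 = 70.
70 ÷ 12 = 5 complete bars with 10 left over.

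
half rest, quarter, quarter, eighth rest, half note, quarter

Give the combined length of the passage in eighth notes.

15

Convert each value to eighth notes: half rest = 4; quarter = 2; quarter = 2; eighth rest = 1; half note = 4; quarter = 2.
Altogether 4 + 2 + 2 + 1 + 4 + 2 = 15 eighth notes.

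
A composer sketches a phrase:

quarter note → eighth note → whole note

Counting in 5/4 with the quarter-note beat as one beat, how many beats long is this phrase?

One quarter-note beat = 2 eighth notes.
Each duration in eighth notes: quarter note = 2; eighth note = 1; whole note = 8.
Altogether 2 + 1 + 8 = 11.
11 ÷ 2 = 5.5 beats.

5.5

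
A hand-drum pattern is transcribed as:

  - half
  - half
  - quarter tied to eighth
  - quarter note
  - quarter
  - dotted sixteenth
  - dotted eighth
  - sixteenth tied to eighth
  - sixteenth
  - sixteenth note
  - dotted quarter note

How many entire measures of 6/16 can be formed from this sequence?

7

One bar of 6/16 = 12 thirty-second notes.
Express everything in thirty-second notes: half = 16; half = 16; quarter tied to eighth (quarter + eighth) = 12; quarter note = 8; quarter = 8; dotted sixteenth = 3; dotted eighth = 6; sixteenth tied to eighth (sixteenth + eighth) = 6; sixteenth = 2; sixteenth note = 2; dotted quarter note = 12.
Total: 16 + 16 + 12 + 8 + 8 + 3 + 6 + 6 + 2 + 2 + 12 = 91.
91 ÷ 12 = 7 complete bars with 7 left over.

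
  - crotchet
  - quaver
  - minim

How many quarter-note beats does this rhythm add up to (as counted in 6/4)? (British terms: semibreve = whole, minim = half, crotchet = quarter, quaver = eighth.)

One quarter-note beat = 2 eighth notes.
Express everything in eighth notes: crotchet = 2; quaver = 1; minim = 4.
Total: 2 + 1 + 4 = 7.
7 ÷ 2 = 3.5 beats.

3.5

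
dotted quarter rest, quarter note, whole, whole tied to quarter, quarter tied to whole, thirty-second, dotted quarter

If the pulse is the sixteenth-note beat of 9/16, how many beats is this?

One sixteenth-note beat = 2 thirty-second notes.
Each duration in thirty-second notes: dotted quarter rest = 12; quarter note = 8; whole = 32; whole tied to quarter (whole + quarter) = 40; quarter tied to whole (quarter + whole) = 40; thirty-second = 1; dotted quarter = 12.
Sum: 12 + 8 + 32 + 40 + 40 + 1 + 12 = 145.
145 ÷ 2 = 72.5 beats.

72.5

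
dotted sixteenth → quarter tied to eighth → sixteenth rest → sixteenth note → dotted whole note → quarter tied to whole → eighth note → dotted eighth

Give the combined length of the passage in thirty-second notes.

117

Each duration in thirty-second notes: dotted sixteenth = 3; quarter tied to eighth (quarter + eighth) = 12; sixteenth rest = 2; sixteenth note = 2; dotted whole note = 48; quarter tied to whole (quarter + whole) = 40; eighth note = 4; dotted eighth = 6.
Adding: 3 + 12 + 2 + 2 + 48 + 40 + 4 + 6 = 117 thirty-second notes.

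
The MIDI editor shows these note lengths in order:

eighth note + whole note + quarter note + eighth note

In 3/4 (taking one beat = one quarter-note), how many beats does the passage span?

6

One quarter-note beat = 2 eighth notes.
Each duration in eighth notes: eighth note = 1; whole note = 8; quarter note = 2; eighth note = 1.
Altogether 1 + 8 + 2 + 1 = 12.
12 ÷ 2 = 6 beats.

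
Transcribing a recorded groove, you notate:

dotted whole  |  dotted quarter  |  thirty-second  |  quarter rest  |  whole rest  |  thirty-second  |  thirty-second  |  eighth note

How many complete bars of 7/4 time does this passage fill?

One bar of 7/4 = 56 thirty-second notes.
Express everything in thirty-second notes: dotted whole = 48; dotted quarter = 12; thirty-second = 1; quarter rest = 8; whole rest = 32; thirty-second = 1; thirty-second = 1; eighth note = 4.
Total: 48 + 12 + 1 + 8 + 32 + 1 + 1 + 4 = 107.
107 ÷ 56 = 1 complete bar with 51 left over.

1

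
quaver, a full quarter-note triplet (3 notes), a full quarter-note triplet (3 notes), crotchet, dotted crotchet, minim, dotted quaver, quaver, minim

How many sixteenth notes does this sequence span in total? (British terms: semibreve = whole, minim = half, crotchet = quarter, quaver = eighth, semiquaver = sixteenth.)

Each duration in sixteenth notes: quaver = 2; a full quarter-note triplet (3 notes) (three triplet quarters span one half) = 8; a full quarter-note triplet (3 notes) (three triplet quarters span one half) = 8; crotchet = 4; dotted crotchet = 6; minim = 8; dotted quaver = 3; quaver = 2; minim = 8.
Adding: 2 + 8 + 8 + 4 + 6 + 8 + 3 + 2 + 8 = 49 sixteenth notes.

49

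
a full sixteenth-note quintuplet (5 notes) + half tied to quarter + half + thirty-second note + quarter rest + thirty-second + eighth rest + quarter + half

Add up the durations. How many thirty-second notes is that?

Working in thirty-second notes: a full sixteenth-note quintuplet (5 notes) (five quintuplet sixteenths span one quarter) = 8; half tied to quarter (half + quarter) = 24; half = 16; thirty-second note = 1; quarter rest = 8; thirty-second = 1; eighth rest = 4; quarter = 8; half = 16.
Sum: 8 + 24 + 16 + 1 + 8 + 1 + 4 + 8 + 16 = 86 thirty-second notes.

86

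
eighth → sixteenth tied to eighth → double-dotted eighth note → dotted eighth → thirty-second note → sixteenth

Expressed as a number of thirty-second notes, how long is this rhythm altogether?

Convert each value to thirty-second notes: eighth = 4; sixteenth tied to eighth (sixteenth + eighth) = 6; double-dotted eighth note = 7; dotted eighth = 6; thirty-second note = 1; sixteenth = 2.
Sum: 4 + 6 + 7 + 6 + 1 + 2 = 26 thirty-second notes.

26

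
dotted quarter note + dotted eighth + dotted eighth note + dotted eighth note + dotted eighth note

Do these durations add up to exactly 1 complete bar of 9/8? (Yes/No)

One bar of 9/8 = 18 sixteenth notes.
Convert each value to sixteenth notes: dotted quarter note = 6; dotted eighth = 3; dotted eighth note = 3; dotted eighth note = 3; dotted eighth note = 3.
Total: 6 + 3 + 3 + 3 + 3 = 18.
18 equals 18, so the answer is Yes.

Yes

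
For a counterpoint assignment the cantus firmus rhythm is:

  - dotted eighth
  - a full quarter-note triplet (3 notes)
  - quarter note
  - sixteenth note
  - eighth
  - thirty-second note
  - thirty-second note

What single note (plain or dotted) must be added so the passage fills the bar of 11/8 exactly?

dotted eighth note

The bar of 11/8 = 44 thirty-second notes.
In thirty-second notes: dotted eighth = 6; a full quarter-note triplet (3 notes) (three triplet quarters span one half) = 16; quarter note = 8; sixteenth note = 2; eighth = 4; thirty-second note = 1; thirty-second note = 1.
Altogether 6 + 16 + 8 + 2 + 4 + 1 + 1 = 38.
Remaining: 44 − 38 = 6 thirty-second notes, which is a dotted eighth note.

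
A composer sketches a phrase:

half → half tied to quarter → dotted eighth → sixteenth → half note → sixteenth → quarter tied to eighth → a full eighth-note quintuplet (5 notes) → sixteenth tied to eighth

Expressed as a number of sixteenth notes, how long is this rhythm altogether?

50

Convert each value to sixteenth notes: half = 8; half tied to quarter (half + quarter) = 12; dotted eighth = 3; sixteenth = 1; half note = 8; sixteenth = 1; quarter tied to eighth (quarter + eighth) = 6; a full eighth-note quintuplet (5 notes) (five quintuplet eighths span one half) = 8; sixteenth tied to eighth (sixteenth + eighth) = 3.
Sum: 8 + 12 + 3 + 1 + 8 + 1 + 6 + 8 + 3 = 50 sixteenth notes.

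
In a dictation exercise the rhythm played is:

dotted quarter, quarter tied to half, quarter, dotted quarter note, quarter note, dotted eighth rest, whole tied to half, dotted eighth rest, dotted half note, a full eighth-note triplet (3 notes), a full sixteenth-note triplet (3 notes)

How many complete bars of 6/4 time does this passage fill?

3

One bar of 6/4 = 24 sixteenth notes.
In sixteenth notes: dotted quarter = 6; quarter tied to half (quarter + half) = 12; quarter = 4; dotted quarter note = 6; quarter note = 4; dotted eighth rest = 3; whole tied to half (whole + half) = 24; dotted eighth rest = 3; dotted half note = 12; a full eighth-note triplet (3 notes) (three triplet eighths span one quarter) = 4; a full sixteenth-note triplet (3 notes) (three triplet sixteenths span one eighth) = 2.
Sum: 6 + 12 + 4 + 6 + 4 + 3 + 24 + 3 + 12 + 4 + 2 = 80.
80 ÷ 24 = 3 complete bars with 8 left over.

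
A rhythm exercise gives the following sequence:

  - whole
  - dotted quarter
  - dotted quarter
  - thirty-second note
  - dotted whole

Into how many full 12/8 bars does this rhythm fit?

2

One bar of 12/8 = 48 thirty-second notes.
Express everything in thirty-second notes: whole = 32; dotted quarter = 12; dotted quarter = 12; thirty-second note = 1; dotted whole = 48.
Altogether 32 + 12 + 12 + 1 + 48 = 105.
105 ÷ 48 = 2 complete bars with 9 left over.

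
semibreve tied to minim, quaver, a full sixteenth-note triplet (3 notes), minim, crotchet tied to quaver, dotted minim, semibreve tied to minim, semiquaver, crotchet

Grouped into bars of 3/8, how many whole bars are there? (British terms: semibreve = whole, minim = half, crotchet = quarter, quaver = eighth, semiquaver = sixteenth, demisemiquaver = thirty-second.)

13

One bar of 3/8 = 6 sixteenth notes.
Working in sixteenth notes: semibreve tied to minim (semibreve + minim) = 24; quaver = 2; a full sixteenth-note triplet (3 notes) (three triplet sixteenths span one eighth) = 2; minim = 8; crotchet tied to quaver (crotchet + quaver) = 6; dotted minim = 12; semibreve tied to minim (semibreve + minim) = 24; semiquaver = 1; crotchet = 4.
Altogether 24 + 2 + 2 + 8 + 6 + 12 + 24 + 1 + 4 = 83.
83 ÷ 6 = 13 complete bars with 5 left over.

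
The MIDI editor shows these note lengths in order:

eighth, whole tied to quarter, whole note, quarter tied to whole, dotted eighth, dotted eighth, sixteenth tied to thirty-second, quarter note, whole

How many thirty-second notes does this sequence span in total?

171

Each duration in thirty-second notes: eighth = 4; whole tied to quarter (whole + quarter) = 40; whole note = 32; quarter tied to whole (quarter + whole) = 40; dotted eighth = 6; dotted eighth = 6; sixteenth tied to thirty-second (sixteenth + thirty-second) = 3; quarter note = 8; whole = 32.
Total: 4 + 40 + 32 + 40 + 6 + 6 + 3 + 8 + 32 = 171 thirty-second notes.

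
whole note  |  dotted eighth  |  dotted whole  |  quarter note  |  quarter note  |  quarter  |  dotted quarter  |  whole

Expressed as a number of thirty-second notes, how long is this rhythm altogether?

Express everything in thirty-second notes: whole note = 32; dotted eighth = 6; dotted whole = 48; quarter note = 8; quarter note = 8; quarter = 8; dotted quarter = 12; whole = 32.
Altogether 32 + 6 + 48 + 8 + 8 + 8 + 12 + 32 = 154 thirty-second notes.

154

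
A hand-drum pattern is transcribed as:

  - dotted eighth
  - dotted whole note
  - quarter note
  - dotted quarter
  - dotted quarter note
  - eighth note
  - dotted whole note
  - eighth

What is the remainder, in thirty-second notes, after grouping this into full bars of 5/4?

One bar of 5/4 = 20 sixteenth notes.
In sixteenth notes: dotted eighth = 3; dotted whole note = 24; quarter note = 4; dotted quarter = 6; dotted quarter note = 6; eighth note = 2; dotted whole note = 24; eighth = 2.
Total: 3 + 24 + 4 + 6 + 6 + 2 + 24 + 2 = 71.
71 ÷ 20 = 3 complete bars with 11 sixteenth notes remaining = 22 thirty-second notes.

22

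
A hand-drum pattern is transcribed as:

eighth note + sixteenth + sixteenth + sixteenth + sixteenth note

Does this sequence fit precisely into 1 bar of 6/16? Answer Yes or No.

One bar of 6/16 = 6 sixteenth notes.
In sixteenth notes: eighth note = 2; sixteenth = 1; sixteenth = 1; sixteenth = 1; sixteenth note = 1.
Sum: 2 + 1 + 1 + 1 + 1 = 6.
6 equals 6, so the answer is Yes.

Yes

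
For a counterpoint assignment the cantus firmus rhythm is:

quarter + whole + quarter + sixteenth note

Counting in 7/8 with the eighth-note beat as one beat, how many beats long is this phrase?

One eighth-note beat = 2 sixteenth notes.
Working in sixteenth notes: quarter = 4; whole = 16; quarter = 4; sixteenth note = 1.
Altogether 4 + 16 + 4 + 1 = 25.
25 ÷ 2 = 12.5 beats.

12.5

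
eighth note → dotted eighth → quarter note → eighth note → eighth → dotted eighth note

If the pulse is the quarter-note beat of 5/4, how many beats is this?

One quarter-note beat = 4 sixteenth notes.
In sixteenth notes: eighth note = 2; dotted eighth = 3; quarter note = 4; eighth note = 2; eighth = 2; dotted eighth note = 3.
Adding: 2 + 3 + 4 + 2 + 2 + 3 = 16.
16 ÷ 4 = 4 beats.

4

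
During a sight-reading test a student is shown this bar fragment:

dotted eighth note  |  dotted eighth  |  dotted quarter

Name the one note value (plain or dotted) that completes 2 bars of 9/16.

2 bars of 9/16 = 18 sixteenth notes.
Each duration in sixteenth notes: dotted eighth note = 3; dotted eighth = 3; dotted quarter = 6.
Adding: 3 + 3 + 6 = 12.
Remaining: 18 − 12 = 6 sixteenth notes, which is a dotted quarter note.

dotted quarter note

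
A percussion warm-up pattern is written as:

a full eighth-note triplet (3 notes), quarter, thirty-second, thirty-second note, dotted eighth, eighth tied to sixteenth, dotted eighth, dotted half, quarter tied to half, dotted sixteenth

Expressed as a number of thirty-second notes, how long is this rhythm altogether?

Each duration in thirty-second notes: a full eighth-note triplet (3 notes) (three triplet eighths span one quarter) = 8; quarter = 8; thirty-second = 1; thirty-second note = 1; dotted eighth = 6; eighth tied to sixteenth (eighth + sixteenth) = 6; dotted eighth = 6; dotted half = 24; quarter tied to half (quarter + half) = 24; dotted sixteenth = 3.
Total: 8 + 8 + 1 + 1 + 6 + 6 + 6 + 24 + 24 + 3 = 87 thirty-second notes.

87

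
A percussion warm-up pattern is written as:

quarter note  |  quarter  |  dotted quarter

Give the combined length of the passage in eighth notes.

Working in eighth notes: quarter note = 2; quarter = 2; dotted quarter = 3.
Altogether 2 + 2 + 3 = 7 eighth notes.

7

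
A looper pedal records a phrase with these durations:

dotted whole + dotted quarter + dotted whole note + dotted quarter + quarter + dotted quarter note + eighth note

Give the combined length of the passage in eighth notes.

36

In eighth notes: dotted whole = 12; dotted quarter = 3; dotted whole note = 12; dotted quarter = 3; quarter = 2; dotted quarter note = 3; eighth note = 1.
Altogether 12 + 3 + 12 + 3 + 2 + 3 + 1 = 36 eighth notes.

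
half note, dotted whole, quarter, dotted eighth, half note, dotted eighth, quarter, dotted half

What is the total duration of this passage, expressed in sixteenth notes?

66

In sixteenth notes: half note = 8; dotted whole = 24; quarter = 4; dotted eighth = 3; half note = 8; dotted eighth = 3; quarter = 4; dotted half = 12.
Total: 8 + 24 + 4 + 3 + 8 + 3 + 4 + 12 = 66 sixteenth notes.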